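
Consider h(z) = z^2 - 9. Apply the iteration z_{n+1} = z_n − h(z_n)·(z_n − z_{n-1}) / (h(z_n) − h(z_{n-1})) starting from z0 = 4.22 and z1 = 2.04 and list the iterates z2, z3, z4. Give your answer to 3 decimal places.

h(4.22) = 8.80840, h(2.04) = -4.83840
z2 = 2.04000 − (-4.83840)·(2.04000 − 4.22000) / (-4.83840 − 8.80840) = 2.04000 − (10.54771)/(-13.64680) = 2.81291
h(2.81291) = -1.08755
z3 = 2.81291 − (-1.08755)·(2.81291 − 2.04000) / (-1.08755 − (-4.83840)) = 2.81291 − (-0.84058)/(3.75085) = 3.03701
h(3.03701) = 0.22343
z4 = 3.03701 − 0.22343·(3.03701 − 2.81291) / (0.22343 − (-1.08755)) = 3.03701 − (0.05007)/(1.31099) = 2.99882

2.813, 3.037, 2.999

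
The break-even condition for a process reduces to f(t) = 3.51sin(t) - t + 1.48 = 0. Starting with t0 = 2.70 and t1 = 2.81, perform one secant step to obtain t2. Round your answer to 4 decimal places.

f(2.70) = 0.280103, f(2.81) = -0.187322
t2 = 2.810000 − (-0.187322)·(2.810000 − 2.700000) / (-0.187322 − 0.280103) = 2.810000 − (-0.020605)/(-0.467425) = 2.765917

2.7659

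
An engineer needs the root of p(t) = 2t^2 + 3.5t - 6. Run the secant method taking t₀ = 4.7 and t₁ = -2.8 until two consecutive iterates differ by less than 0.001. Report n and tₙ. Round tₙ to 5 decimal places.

n = 4, tₙ = -2.81552

p(4.7) = 54.6300000, p(-2.8) = -0.1200000
t₂ = -2.8000000 − (-0.1200000)·(-7.5000000)/(-54.7500000) = -2.7835616;  |Δ| = 0.0164384
p(-2.7835616) = -0.2460349
t₃ = -2.7835616 − (-0.2460349)·(0.0164384)/(-0.1260349) = -2.8156512;  |Δ| = 0.0320896
p(-2.8156512) = 0.0010045
t₄ = -2.8156512 − 0.0010045·(-0.0320896)/(0.2470394) = -2.8155208;  |Δ| = 0.0001305
|t₄ − t₃| = 0.0001305 < 0.001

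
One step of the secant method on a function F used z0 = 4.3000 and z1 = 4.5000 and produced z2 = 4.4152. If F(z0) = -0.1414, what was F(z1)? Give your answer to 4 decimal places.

The secant line through (4.3000, -0.1414) and (4.5000, F(z1)) crosses zero at z2 = 4.4152.
So (4.3000, -0.1414), (4.5000, F(z1)), (4.4152, 0) are collinear:
F(z1) = -0.1414 · (4.5000 − 4.4152) / (4.3000 − 4.4152) = -0.1414 · (0.084800)/(-0.115200) = 0.104086

0.1041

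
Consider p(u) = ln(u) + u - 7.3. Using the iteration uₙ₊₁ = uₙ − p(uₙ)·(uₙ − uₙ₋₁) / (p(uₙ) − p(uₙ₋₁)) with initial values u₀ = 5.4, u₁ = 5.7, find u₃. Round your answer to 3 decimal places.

p(5.4) = -0.21360, p(5.7) = 0.14047
u₂ = 5.70000 − 0.14047·(5.70000 − 5.40000) / (0.14047 − (-0.21360)) = 5.70000 − (0.04214)/(0.35407) = 5.58098
p(5.58098) = 0.00035
u₃ = 5.58098 − 0.00035·(5.58098 − 5.70000) / (0.00035 − 0.14047) = 5.58098 − (-0.00004)/(-0.14012) = 5.58069

5.581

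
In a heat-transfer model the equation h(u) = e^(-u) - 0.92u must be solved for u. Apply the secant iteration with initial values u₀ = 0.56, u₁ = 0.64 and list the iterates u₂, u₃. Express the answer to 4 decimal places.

0.5981, 0.5978

h(0.56) = 0.056009, h(0.64) = -0.061508
u₂ = 0.640000 − (-0.061508)·(0.640000 − 0.560000) / (-0.061508 − 0.056009) = 0.640000 − (-0.004921)/(-0.117517) = 0.598128
h(0.598128) = -0.000438
u₃ = 0.598128 − (-0.000438)·(0.598128 − 0.640000) / (-0.000438 − (-0.061508)) = 0.598128 − (0.000018)/(0.061069) = 0.597828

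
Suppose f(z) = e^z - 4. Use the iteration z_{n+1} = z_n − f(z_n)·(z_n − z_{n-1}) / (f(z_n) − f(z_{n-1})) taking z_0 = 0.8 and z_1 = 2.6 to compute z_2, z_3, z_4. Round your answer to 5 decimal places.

f(0.8) = -1.7744591, f(2.6) = 9.4637380
z_2 = 2.6000000 − 9.4637380·(2.6000000 − 0.8000000) / (9.4637380 − (-1.7744591)) = 2.6000000 − (17.0347285)/(11.2381971) = 1.0842116
f(1.0842116) = -1.0428924
z_3 = 1.0842116 − (-1.0428924)·(1.0842116 − 2.6000000) / (-1.0428924 − 9.4637380) = 1.0842116 − (1.5808042)/(-10.5066304) = 1.2346694
f(1.2346694) = -0.5627580
z_4 = 1.2346694 − (-0.5627580)·(1.2346694 − 1.0842116) / (-0.5627580 − (-1.0428924)) = 1.2346694 − (-0.0846713)/(0.4801344) = 1.4110186

1.08421, 1.23467, 1.41102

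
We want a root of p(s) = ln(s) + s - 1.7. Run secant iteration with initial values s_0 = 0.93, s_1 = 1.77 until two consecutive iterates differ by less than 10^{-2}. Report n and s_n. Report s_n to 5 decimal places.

n = 4, s_n = 1.37880

p(0.93) = -0.8425707, p(1.77) = 0.6409795
s_2 = 1.7700000 − 0.6409795·(0.8400000)/(1.4835502) = 1.4070714;  |Δ| = 0.3629286
p(1.4070714) = 0.0485819
s_3 = 1.4070714 − 0.0485819·(-0.3629286)/(-0.5923976) = 1.3773080;  |Δ| = 0.0297634
p(1.3773080) = -0.0025611
s_4 = 1.3773080 − (-0.0025611)·(-0.0297634)/(-0.0511430) = 1.3787985;  |Δ| = 0.0014905
|s_4 − s_3| = 0.0014905 < 10^{-2}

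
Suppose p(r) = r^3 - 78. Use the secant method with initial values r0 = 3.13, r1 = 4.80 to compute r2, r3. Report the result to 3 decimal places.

p(3.13) = -47.33570, p(4.80) = 32.59200
r2 = 4.80000 − 32.59200·(4.80000 − 3.13000) / (32.59200 − (-47.33570)) = 4.80000 − (54.42864)/(79.92770) = 4.11903
p(4.11903) = -8.11503
r3 = 4.11903 − (-8.11503)·(4.11903 − 4.80000) / (-8.11503 − 32.59200) = 4.11903 − (5.52612)/(-40.70703) = 4.25478

4.119, 4.255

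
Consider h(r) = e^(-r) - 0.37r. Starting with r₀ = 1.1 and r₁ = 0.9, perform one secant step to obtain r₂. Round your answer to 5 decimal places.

h(1.1) = -0.0741289, h(0.9) = 0.0735697
r₂ = 0.9000000 − 0.0735697·(0.9000000 − 1.1000000) / (0.0735697 − (-0.0741289)) = 0.9000000 − (-0.0147139)/(0.1476986) = 0.9996214

0.99962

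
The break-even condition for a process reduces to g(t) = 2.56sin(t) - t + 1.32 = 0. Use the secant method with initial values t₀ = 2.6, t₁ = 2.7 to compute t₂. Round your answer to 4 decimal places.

2.6122

g(2.6) = 0.039684, g(2.7) = -0.285908
t₂ = 2.700000 − (-0.285908)·(2.700000 − 2.600000) / (-0.285908 − 0.039684) = 2.700000 − (-0.028591)/(-0.325591) = 2.612188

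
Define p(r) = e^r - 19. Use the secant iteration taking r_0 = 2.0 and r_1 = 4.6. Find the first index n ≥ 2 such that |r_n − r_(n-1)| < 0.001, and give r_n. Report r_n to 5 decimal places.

n = 8, r_n = 2.94444

p(2.0) = -11.6109439, p(4.6) = 80.4843156
r_2 = 4.6000000 − 80.4843156·(2.6000000)/(92.0952595) = 2.3277960;  |Δ| = 2.2722040
p(2.3277960) = -8.7446865
r_3 = 2.3277960 − (-8.7446865)·(-2.2722040)/(-89.2290021) = 2.5504782;  |Δ| = 0.2226822
p(2.5504782) = -6.1867707
r_4 = 2.5504782 − (-6.1867707)·(0.2226822)/(2.5579158) = 3.0890744;  |Δ| = 0.5385962
p(3.0890744) = 2.9567455
r_5 = 3.0890744 − 2.9567455·(0.5385962)/(9.1435162) = 2.9149081;  |Δ| = 0.1741663
p(2.9149081) = -0.5528820
r_6 = 2.9149081 − (-0.5528820)·(-0.1741663)/(-3.5096275) = 2.9423451;  |Δ| = 0.0274369
p(2.9423451) = -0.0397425
r_7 = 2.9423451 − (-0.0397425)·(0.0274369)/(0.5131395) = 2.9444701;  |Δ| = 0.0021250
p(2.9444701) = 0.0005905
r_8 = 2.9444701 − 0.0005905·(0.0021250)/(0.0403331) = 2.9444389;  |Δ| = 0.0000311
|r_8 − r_7| = 0.0000311 < 0.001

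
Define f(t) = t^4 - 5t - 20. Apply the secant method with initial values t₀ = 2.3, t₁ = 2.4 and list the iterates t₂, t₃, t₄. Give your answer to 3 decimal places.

2.375, 2.376, 2.376

f(2.3) = -3.51590, f(2.4) = 1.17760
t₂ = 2.40000 − 1.17760·(2.40000 − 2.30000) / (1.17760 − (-3.51590)) = 2.40000 − (0.11776)/(4.69350) = 2.37491
f(2.37491) = -0.06272
t₃ = 2.37491 − (-0.06272)·(2.37491 − 2.40000) / (-0.06272 − 1.17760) = 2.37491 − (0.00157)/(-1.24032) = 2.37618
f(2.37618) = -0.00103
t₄ = 2.37618 − (-0.00103)·(2.37618 − 2.37491) / (-0.00103 − (-0.06272)) = 2.37618 − (0.00000)/(0.06169) = 2.37620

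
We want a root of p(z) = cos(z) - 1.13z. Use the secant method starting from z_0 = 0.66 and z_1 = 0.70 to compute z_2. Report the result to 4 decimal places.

0.6851

p(0.66) = 0.044192, p(0.70) = -0.026158
z_2 = 0.700000 − (-0.026158)·(0.700000 − 0.660000) / (-0.026158 − 0.044192) = 0.700000 − (-0.001046)/(-0.070350) = 0.685127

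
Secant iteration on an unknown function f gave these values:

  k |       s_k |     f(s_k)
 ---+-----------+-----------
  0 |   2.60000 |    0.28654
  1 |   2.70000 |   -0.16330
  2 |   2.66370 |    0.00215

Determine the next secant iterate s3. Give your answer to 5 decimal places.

s3 = 2.66370 − 0.00215·(2.66370 − 2.70000) / (0.00215 − (-0.16330))
   = 2.66370 − (-0.0000780)/(0.1654500) = 2.6641717

2.66417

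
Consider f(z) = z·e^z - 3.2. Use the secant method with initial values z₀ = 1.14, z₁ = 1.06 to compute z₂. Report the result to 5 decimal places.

1.08225

f(1.14) = 0.3645159, f(1.06) = -0.1404468
z₂ = 1.0600000 − (-0.1404468)·(1.0600000 − 1.1400000) / (-0.1404468 − 0.3645159) = 1.0600000 − (0.0112357)/(-0.5049627) = 1.0822506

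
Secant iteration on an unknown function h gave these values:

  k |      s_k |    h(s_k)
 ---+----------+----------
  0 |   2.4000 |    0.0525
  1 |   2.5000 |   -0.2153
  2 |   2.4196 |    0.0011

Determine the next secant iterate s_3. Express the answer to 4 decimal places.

s_3 = 2.4196 − 0.0011·(2.4196 − 2.5000) / (0.0011 − (-0.2153))
   = 2.4196 − (-0.000088)/(0.216400) = 2.420009

2.4200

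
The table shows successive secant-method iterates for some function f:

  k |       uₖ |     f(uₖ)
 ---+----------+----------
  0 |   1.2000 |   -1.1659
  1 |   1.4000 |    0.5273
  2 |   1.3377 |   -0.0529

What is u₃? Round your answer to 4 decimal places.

u₃ = 1.3377 − (-0.0529)·(1.3377 − 1.4000) / (-0.0529 − 0.5273)
   = 1.3377 − (0.003296)/(-0.580200) = 1.343380

1.3434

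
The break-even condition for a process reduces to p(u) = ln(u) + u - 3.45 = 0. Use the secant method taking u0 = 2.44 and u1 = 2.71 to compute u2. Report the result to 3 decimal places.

p(2.44) = -0.11800, p(2.71) = 0.25695
u2 = 2.71000 − 0.25695·(2.71000 − 2.44000) / (0.25695 − (-0.11800)) = 2.71000 − (0.06938)/(0.37495) = 2.52497

2.525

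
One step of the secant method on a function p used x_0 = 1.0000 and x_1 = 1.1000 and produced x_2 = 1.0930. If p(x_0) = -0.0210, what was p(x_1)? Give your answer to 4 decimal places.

0.0016

The secant line through (1.0000, -0.0210) and (1.1000, p(x_1)) crosses zero at x_2 = 1.0930.
So (1.0000, -0.0210), (1.1000, p(x_1)), (1.0930, 0) are collinear:
p(x_1) = -0.0210 · (1.1000 − 1.0930) / (1.0000 − 1.0930) = -0.0210 · (0.007000)/(-0.093000) = 0.001581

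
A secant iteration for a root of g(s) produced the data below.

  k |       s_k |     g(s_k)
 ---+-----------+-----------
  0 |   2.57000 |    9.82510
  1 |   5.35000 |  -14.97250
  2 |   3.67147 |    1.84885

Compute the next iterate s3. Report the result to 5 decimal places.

3.85596

s3 = 3.67147 − 1.84885·(3.67147 − 5.35000) / (1.84885 − (-14.97250))
   = 3.67147 − (-3.1033502)/(16.8213500) = 3.8559588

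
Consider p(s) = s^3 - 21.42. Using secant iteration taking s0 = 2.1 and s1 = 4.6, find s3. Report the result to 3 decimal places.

2.622

p(2.1) = -12.15900, p(4.6) = 75.91600
s2 = 4.60000 − 75.91600·(4.60000 − 2.10000) / (75.91600 − (-12.15900)) = 4.60000 − (189.79000)/(88.07500) = 2.44513
p(2.44513) = -6.80136
s3 = 2.44513 − (-6.80136)·(2.44513 − 4.60000) / (-6.80136 − 75.91600) = 2.44513 − (14.65604)/(-82.71736) = 2.62231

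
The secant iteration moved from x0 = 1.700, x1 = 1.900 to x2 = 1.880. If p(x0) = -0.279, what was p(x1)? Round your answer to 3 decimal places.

The secant line through (1.700, -0.279) and (1.900, p(x1)) crosses zero at x2 = 1.880.
So (1.700, -0.279), (1.900, p(x1)), (1.880, 0) are collinear:
p(x1) = -0.279 · (1.900 − 1.880) / (1.700 − 1.880) = -0.279 · (0.02000)/(-0.18000) = 0.03100

0.031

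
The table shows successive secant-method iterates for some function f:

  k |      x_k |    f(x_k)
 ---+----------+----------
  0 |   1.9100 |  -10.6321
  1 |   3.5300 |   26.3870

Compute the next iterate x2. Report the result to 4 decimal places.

x2 = 3.5300 − 26.3870·(3.5300 − 1.9100) / (26.3870 − (-10.6321))
   = 3.5300 − (42.746940)/(37.019100) = 2.375273

2.3753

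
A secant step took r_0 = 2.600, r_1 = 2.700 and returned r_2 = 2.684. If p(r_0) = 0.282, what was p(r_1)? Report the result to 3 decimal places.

The secant line through (2.600, 0.282) and (2.700, p(r_1)) crosses zero at r_2 = 2.684.
So (2.600, 0.282), (2.700, p(r_1)), (2.684, 0) are collinear:
p(r_1) = 0.282 · (2.700 − 2.684) / (2.600 − 2.684) = 0.282 · (0.01600)/(-0.08400) = -0.05371

-0.054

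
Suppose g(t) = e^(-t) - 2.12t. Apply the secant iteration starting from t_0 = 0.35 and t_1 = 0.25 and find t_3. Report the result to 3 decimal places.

0.337

g(0.35) = -0.03731, g(0.25) = 0.24880
t_2 = 0.25000 − 0.24880·(0.25000 − 0.35000) / (0.24880 − (-0.03731)) = 0.25000 − (-0.02488)/(0.28611) = 0.33696
g(0.33696) = -0.00042
t_3 = 0.33696 − (-0.00042)·(0.33696 − 0.25000) / (-0.00042 − 0.24880) = 0.33696 − (-0.00004)/(-0.24922) = 0.33681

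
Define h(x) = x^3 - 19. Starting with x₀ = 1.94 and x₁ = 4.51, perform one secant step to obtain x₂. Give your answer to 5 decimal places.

h(1.94) = -11.6986160, h(4.51) = 72.7338510
x₂ = 4.5100000 − 72.7338510·(4.5100000 − 1.9400000) / (72.7338510 − (-11.6986160)) = 4.5100000 − (186.9259971)/(84.4324670) = 2.2960886

2.29609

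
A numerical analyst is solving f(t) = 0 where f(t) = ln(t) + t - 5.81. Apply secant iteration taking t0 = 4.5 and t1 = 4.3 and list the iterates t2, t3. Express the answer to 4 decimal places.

4.3419, 4.3417

f(4.5) = 0.194077, f(4.3) = -0.051385
t2 = 4.300000 − (-0.051385)·(4.300000 − 4.500000) / (-0.051385 − 0.194077) = 4.300000 − (0.010277)/(-0.245462) = 4.341868
f(4.341868) = 0.000173
t3 = 4.341868 − 0.000173·(4.341868 − 4.300000) / (0.000173 − (-0.051385)) = 4.341868 − (0.000007)/(0.051558) = 4.341728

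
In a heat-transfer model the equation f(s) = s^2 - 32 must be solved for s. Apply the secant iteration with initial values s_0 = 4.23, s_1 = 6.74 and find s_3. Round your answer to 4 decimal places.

f(4.23) = -14.107100, f(6.74) = 13.427600
s_2 = 6.740000 − 13.427600·(6.740000 − 4.230000) / (13.427600 − (-14.107100)) = 6.740000 − (33.703276)/(27.534700) = 5.515971
f(5.515971) = -1.574066
s_3 = 5.515971 − (-1.574066)·(5.515971 − 6.740000) / (-1.574066 − 13.427600) = 5.515971 − (1.926702)/(-15.001666) = 5.644403

5.6444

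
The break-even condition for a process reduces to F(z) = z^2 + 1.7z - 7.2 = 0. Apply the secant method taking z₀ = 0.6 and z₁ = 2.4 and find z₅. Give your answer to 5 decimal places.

F(0.6) = -5.8200000, F(2.4) = 2.6400000
z₂ = 2.4000000 − 2.6400000·(2.4000000 − 0.6000000) / (2.6400000 − (-5.8200000)) = 2.4000000 − (4.7520000)/(8.4600000) = 1.8382979
F(1.8382979) = -0.6955545
z₃ = 1.8382979 − (-0.6955545)·(1.8382979 − 2.4000000) / (-0.6955545 − 2.6400000) = 1.8382979 − (0.3906945)/(-3.3355545) = 1.9554282
F(1.9554282) = -0.0520728
z₄ = 1.9554282 − (-0.0520728)·(1.9554282 − 1.8382979) / (-0.0520728 − (-0.6955545)) = 1.9554282 − (-0.0060993)/(0.6434817) = 1.9649068
F(1.9649068) = 0.0012001
z₅ = 1.9649068 − 0.0012001·(1.9649068 − 1.9554282) / (0.0012001 − (-0.0520728)) = 1.9649068 − (0.0000114)/(0.0532729) = 1.9646932

1.96469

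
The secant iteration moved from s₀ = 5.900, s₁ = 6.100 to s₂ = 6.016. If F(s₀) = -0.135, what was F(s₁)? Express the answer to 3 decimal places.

0.098

The secant line through (5.900, -0.135) and (6.100, F(s₁)) crosses zero at s₂ = 6.016.
So (5.900, -0.135), (6.100, F(s₁)), (6.016, 0) are collinear:
F(s₁) = -0.135 · (6.100 − 6.016) / (5.900 − 6.016) = -0.135 · (0.08400)/(-0.11600) = 0.09776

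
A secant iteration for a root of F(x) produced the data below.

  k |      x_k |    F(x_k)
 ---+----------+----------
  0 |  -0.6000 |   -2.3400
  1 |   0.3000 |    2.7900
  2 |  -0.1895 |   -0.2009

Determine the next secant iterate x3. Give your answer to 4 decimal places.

x3 = -0.1895 − (-0.2009)·(-0.1895 − 0.3000) / (-0.2009 − 2.7900)
   = -0.1895 − (0.098341)/(-2.990900) = -0.156620

-0.1566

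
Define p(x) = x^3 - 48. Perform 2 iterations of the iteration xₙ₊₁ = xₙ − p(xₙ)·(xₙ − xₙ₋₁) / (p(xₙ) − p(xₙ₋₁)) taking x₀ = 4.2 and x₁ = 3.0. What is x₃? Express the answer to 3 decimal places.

3.654

p(4.2) = 26.08800, p(3.0) = -21.00000
x₂ = 3.00000 − (-21.00000)·(3.00000 − 4.20000) / (-21.00000 − 26.08800) = 3.00000 − (25.20000)/(-47.08800) = 3.53517
p(3.53517) = -3.81954
x₃ = 3.53517 − (-3.81954)·(3.53517 − 3.00000) / (-3.81954 − (-21.00000)) = 3.53517 − (-2.04410)/(17.18046) = 3.65415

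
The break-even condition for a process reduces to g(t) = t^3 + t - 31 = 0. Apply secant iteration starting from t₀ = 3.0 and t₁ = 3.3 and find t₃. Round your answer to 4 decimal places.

3.0351

g(3.0) = -1.000000, g(3.3) = 8.237000
t₂ = 3.300000 − 8.237000·(3.300000 − 3.000000) / (8.237000 − (-1.000000)) = 3.300000 − (2.471100)/(9.237000) = 3.032478
g(3.032478) = -0.081086
t₃ = 3.032478 − (-0.081086)·(3.032478 − 3.300000) / (-0.081086 − 8.237000) = 3.032478 − (0.021692)/(-8.318086) = 3.035086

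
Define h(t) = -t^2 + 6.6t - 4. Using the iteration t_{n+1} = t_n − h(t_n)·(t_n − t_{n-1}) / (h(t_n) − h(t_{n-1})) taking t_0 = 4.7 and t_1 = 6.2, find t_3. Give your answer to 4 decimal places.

h(4.7) = 4.930000, h(6.2) = -1.520000
t_2 = 6.200000 − (-1.520000)·(6.200000 − 4.700000) / (-1.520000 − 4.930000) = 6.200000 − (-2.280000)/(-6.450000) = 5.846512
h(5.846512) = 0.405279
t_3 = 5.846512 − 0.405279·(5.846512 − 6.200000) / (0.405279 − (-1.520000)) = 5.846512 − (-0.143261)/(1.925279) = 5.920922

5.9209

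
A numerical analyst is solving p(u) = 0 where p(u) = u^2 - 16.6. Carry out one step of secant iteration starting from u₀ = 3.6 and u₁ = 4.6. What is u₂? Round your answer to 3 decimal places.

p(3.6) = -3.64000, p(4.6) = 4.56000
u₂ = 4.60000 − 4.56000·(4.60000 − 3.60000) / (4.56000 − (-3.64000)) = 4.60000 − (4.56000)/(8.20000) = 4.04390

4.044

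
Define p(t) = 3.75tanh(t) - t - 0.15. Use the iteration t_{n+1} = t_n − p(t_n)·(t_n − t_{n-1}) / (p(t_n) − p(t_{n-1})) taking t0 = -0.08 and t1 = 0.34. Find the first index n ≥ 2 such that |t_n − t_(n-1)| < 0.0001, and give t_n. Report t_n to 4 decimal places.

p(-0.08) = -0.369362, p(0.34) = 0.738040
t2 = 0.340000 − 0.738040·(0.420000)/(1.107402) = 0.060086;  |Δ| = 0.279914
p(0.060086) = 0.014967
t3 = 0.060086 − 0.014967·(-0.279914)/(-0.723074) = 0.054292;  |Δ| = 0.005794
p(0.054292) = -0.000895
t4 = 0.054292 − (-0.000895)·(-0.005794)/(-0.015862) = 0.054620;  |Δ| = 0.000327
p(0.054620) = 0.000000
t5 = 0.054620 − 0.000000·(0.000327)/(0.000896) = 0.054619;  |Δ| = 0.000000
|t5 − t4| = 0.000000 < 0.0001

n = 5, t_n = 0.0546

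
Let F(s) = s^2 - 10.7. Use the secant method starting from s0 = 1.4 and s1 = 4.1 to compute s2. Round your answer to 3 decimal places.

F(1.4) = -8.74000, F(4.1) = 6.11000
s2 = 4.10000 − 6.11000·(4.10000 − 1.40000) / (6.11000 − (-8.74000)) = 4.10000 − (16.49700)/(14.85000) = 2.98909

2.989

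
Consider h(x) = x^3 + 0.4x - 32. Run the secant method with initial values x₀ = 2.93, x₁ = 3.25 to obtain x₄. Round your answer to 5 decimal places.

3.13281

h(2.93) = -5.6742430, h(3.25) = 3.6281250
x₂ = 3.2500000 − 3.6281250·(3.2500000 − 2.9300000) / (3.6281250 − (-5.6742430)) = 3.2500000 − (1.1610000)/(9.3023680) = 3.1251931
h(3.1251931) = -0.2266880
x₃ = 3.1251931 − (-0.2266880)·(3.1251931 − 3.2500000) / (-0.2266880 − 3.6281250) = 3.1251931 − (0.0282922)/(-3.8548130) = 3.1325325
h(3.1325325) = -0.0081971
x₄ = 3.1325325 − (-0.0081971)·(3.1325325 − 3.1251931) / (-0.0081971 − (-0.2266880)) = 3.1325325 − (-0.0000602)/(0.2184909) = 3.1328079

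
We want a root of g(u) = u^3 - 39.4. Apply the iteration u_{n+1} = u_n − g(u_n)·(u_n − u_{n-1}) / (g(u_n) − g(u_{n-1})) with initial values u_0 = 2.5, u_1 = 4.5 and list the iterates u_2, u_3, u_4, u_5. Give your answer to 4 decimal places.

g(2.5) = -23.775000, g(4.5) = 51.725000
u_2 = 4.500000 − 51.725000·(4.500000 − 2.500000) / (51.725000 − (-23.775000)) = 4.500000 − (103.450000)/(75.500000) = 3.129801
g(3.129801) = -8.741542
u_3 = 3.129801 − (-8.741542)·(3.129801 − 4.500000) / (-8.741542 − 51.725000) = 3.129801 − (11.977649)/(-60.466542) = 3.327889
g(3.327889) = -2.544160
u_4 = 3.327889 − (-2.544160)·(3.327889 − 3.129801) / (-2.544160 − (-8.741542)) = 3.327889 − (-0.503966)/(6.197382) = 3.409208
g(3.409208) = 0.224186
u_5 = 3.409208 − 0.224186·(3.409208 − 3.327889) / (0.224186 − (-2.544160)) = 3.409208 − (0.018231)/(2.768346) = 3.402622

3.1298, 3.3279, 3.4092, 3.4026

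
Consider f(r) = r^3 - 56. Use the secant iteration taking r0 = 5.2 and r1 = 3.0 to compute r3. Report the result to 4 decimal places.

3.8959

f(5.2) = 84.608000, f(3.0) = -29.000000
r2 = 3.000000 − (-29.000000)·(3.000000 − 5.200000) / (-29.000000 − 84.608000) = 3.000000 − (63.800000)/(-113.608000) = 3.561580
f(3.561580) = -10.821878
r3 = 3.561580 − (-10.821878)·(3.561580 − 3.000000) / (-10.821878 − (-29.000000)) = 3.561580 − (-6.077352)/(18.178122) = 3.895902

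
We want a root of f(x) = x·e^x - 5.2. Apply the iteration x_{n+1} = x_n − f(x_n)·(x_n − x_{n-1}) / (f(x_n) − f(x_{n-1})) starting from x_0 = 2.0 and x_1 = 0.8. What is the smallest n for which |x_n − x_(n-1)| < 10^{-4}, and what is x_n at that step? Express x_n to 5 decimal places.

f(2.0) = 9.5781122, f(0.8) = -3.4195673
x_2 = 0.8000000 − (-3.4195673)·(-1.2000000)/(-12.9976795) = 1.1157087;  |Δ| = 0.3157087
f(1.1157087) = -1.7951580
x_3 = 1.1157087 − (-1.7951580)·(0.3157087)/(1.6244093) = 1.4646029;  |Δ| = 0.3488942
f(1.4646029) = 1.1356165
x_4 = 1.4646029 − 1.1356165·(0.3488942)/(2.9307745) = 1.3294134;  |Δ| = 0.1351895
f(1.3294134) = -0.1763779
x_5 = 1.3294134 − (-0.1763779)·(-0.1351895)/(-1.3119944) = 1.3475876;  |Δ| = 0.0181742
f(1.3475876) = -0.0143062
x_6 = 1.3475876 − (-0.0143062)·(0.0181742)/(0.1620717) = 1.3491919;  |Δ| = 0.0016043
f(1.3491919) = 0.0002029
x_7 = 1.3491919 − 0.0002029·(0.0016043)/(0.0145091) = 1.3491694;  |Δ| = 0.0000224
|x_7 − x_6| = 0.0000224 < 10^{-4}

n = 7, x_n = 1.34917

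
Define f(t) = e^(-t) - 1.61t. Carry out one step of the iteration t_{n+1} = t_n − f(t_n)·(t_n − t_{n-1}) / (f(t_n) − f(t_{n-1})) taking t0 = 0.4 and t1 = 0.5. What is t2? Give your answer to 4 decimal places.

f(0.4) = 0.026320, f(0.5) = -0.198469
t2 = 0.500000 − (-0.198469)·(0.500000 − 0.400000) / (-0.198469 − 0.026320) = 0.500000 − (-0.019847)/(-0.224789) = 0.411709

0.4117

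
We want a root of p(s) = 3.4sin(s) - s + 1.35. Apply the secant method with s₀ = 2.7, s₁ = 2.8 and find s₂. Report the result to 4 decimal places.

p(2.7) = 0.103092, p(2.8) = -0.311040
s₂ = 2.800000 − (-0.311040)·(2.800000 − 2.700000) / (-0.311040 − 0.103092) = 2.800000 − (-0.031104)/(-0.414132) = 2.724893

2.7249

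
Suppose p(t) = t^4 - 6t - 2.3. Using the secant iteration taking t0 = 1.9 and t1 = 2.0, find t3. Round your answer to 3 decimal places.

1.930

p(1.9) = -0.66790, p(2.0) = 1.70000
t2 = 2.00000 − 1.70000·(2.00000 − 1.90000) / (1.70000 − (-0.66790)) = 2.00000 − (0.17000)/(2.36790) = 1.92821
p(1.92821) = -0.04586
t3 = 1.92821 − (-0.04586)·(1.92821 − 2.00000) / (-0.04586 − 1.70000) = 1.92821 − (0.00329)/(-1.74586) = 1.93009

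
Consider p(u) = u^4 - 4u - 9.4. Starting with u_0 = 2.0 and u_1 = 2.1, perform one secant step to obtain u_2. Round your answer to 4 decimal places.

p(2.0) = -1.400000, p(2.1) = 1.648100
u_2 = 2.100000 − 1.648100·(2.100000 − 2.000000) / (1.648100 − (-1.400000)) = 2.100000 − (0.164810)/(3.048100) = 2.045930

2.0459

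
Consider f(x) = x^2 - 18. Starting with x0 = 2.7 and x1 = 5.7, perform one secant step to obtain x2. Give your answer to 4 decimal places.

f(2.7) = -10.710000, f(5.7) = 14.490000
x2 = 5.700000 − 14.490000·(5.700000 − 2.700000) / (14.490000 − (-10.710000)) = 5.700000 − (43.470000)/(25.200000) = 3.975000

3.9750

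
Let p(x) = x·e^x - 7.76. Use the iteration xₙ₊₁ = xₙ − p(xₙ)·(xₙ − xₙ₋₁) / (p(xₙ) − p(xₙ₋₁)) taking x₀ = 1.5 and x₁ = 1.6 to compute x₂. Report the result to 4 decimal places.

1.5863

p(1.5) = -1.037466, p(1.6) = 0.164852
x₂ = 1.600000 − 0.164852·(1.600000 − 1.500000) / (0.164852 − (-1.037466)) = 1.600000 − (0.016485)/(1.202318) = 1.586289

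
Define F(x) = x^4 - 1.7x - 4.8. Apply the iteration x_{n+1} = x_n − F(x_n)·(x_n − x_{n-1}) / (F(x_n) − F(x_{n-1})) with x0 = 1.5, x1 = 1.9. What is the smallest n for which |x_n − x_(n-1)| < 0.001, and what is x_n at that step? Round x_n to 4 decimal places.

F(1.5) = -2.287500, F(1.9) = 5.002100
x2 = 1.900000 − 5.002100·(0.400000)/(7.289600) = 1.625521;  |Δ| = 0.274479
F(1.625521) = -0.581534
x3 = 1.625521 − (-0.581534)·(-0.274479)/(-5.583634) = 1.654108;  |Δ| = 0.028587
F(1.654108) = -0.125884
x4 = 1.654108 − (-0.125884)·(0.028587)/(0.455650) = 1.662006;  |Δ| = 0.007898
F(1.662006) = 0.004691
x5 = 1.662006 − 0.004691·(0.007898)/(0.130575) = 1.661722;  |Δ| = 0.000284
|x5 − x4| = 0.000284 < 0.001

n = 5, x_n = 1.6617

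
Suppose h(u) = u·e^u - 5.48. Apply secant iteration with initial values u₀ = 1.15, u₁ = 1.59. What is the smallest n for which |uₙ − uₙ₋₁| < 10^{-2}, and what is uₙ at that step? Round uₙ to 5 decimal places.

h(1.15) = -1.8480782, h(1.59) = 2.3169608
u₂ = 1.5900000 − 2.3169608·(0.4400000)/(4.1650389) = 1.3452333;  |Δ| = 0.2447667
h(1.3452333) = -0.3155387
u₃ = 1.3452333 − (-0.3155387)·(-0.2447667)/(-2.6324995) = 1.3745717;  |Δ| = 0.0293384
h(1.3745717) = -0.0457911
u₄ = 1.3745717 − (-0.0457911)·(0.0293384)/(0.2697477) = 1.3795521;  |Δ| = 0.0049804
|u₄ − u₃| = 0.0049804 < 10^{-2}

n = 4, uₙ = 1.37955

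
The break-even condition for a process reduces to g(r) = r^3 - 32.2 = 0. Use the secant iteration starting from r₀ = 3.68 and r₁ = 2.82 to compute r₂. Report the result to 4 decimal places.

g(3.68) = 17.636032, g(2.82) = -9.774232
r₂ = 2.820000 − (-9.774232)·(2.820000 − 3.680000) / (-9.774232 − 17.636032) = 2.820000 − (8.405840)/(-27.410264) = 3.126668

3.1267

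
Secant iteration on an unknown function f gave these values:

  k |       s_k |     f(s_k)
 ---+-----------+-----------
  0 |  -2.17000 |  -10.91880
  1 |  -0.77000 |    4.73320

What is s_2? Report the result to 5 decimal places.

s_2 = -0.77000 − 4.73320·(-0.77000 − (-2.17000)) / (4.73320 − (-10.91880))
   = -0.77000 − (6.6264800)/(15.6520000) = -1.1933631

-1.19336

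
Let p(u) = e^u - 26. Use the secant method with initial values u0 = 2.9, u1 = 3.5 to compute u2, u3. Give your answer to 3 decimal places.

3.214, 3.253

p(2.9) = -7.82585, p(3.5) = 7.11545
u2 = 3.50000 − 7.11545·(3.50000 − 2.90000) / (7.11545 − (-7.82585)) = 3.50000 − (4.26927)/(14.94131) = 3.21426
p(3.21426) = -1.11503
u3 = 3.21426 − (-1.11503)·(3.21426 − 3.50000) / (-1.11503 − 7.11545) = 3.21426 − (0.31861)/(-8.23049) = 3.25297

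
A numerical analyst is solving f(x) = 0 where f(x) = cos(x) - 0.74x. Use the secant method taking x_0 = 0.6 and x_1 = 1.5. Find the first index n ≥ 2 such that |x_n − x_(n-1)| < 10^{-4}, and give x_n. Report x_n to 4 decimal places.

n = 5, x_n = 0.8707

f(0.6) = 0.381336, f(1.5) = -1.039263
x_2 = 1.500000 − (-1.039263)·(0.900000)/(-1.420598) = 0.841590;  |Δ| = 0.658410
f(0.841590) = 0.043502
x_3 = 0.841590 − 0.043502·(-0.658410)/(1.082765) = 0.868042;  |Δ| = 0.026453
f(0.868042) = 0.003970
x_4 = 0.868042 − 0.003970·(0.026453)/(-0.039532) = 0.870699;  |Δ| = 0.002657
f(0.870699) = -0.000025
x_5 = 0.870699 − (-0.000025)·(0.002657)/(-0.003995) = 0.870682;  |Δ| = 0.000017
|x_5 − x_4| = 0.000017 < 10^{-4}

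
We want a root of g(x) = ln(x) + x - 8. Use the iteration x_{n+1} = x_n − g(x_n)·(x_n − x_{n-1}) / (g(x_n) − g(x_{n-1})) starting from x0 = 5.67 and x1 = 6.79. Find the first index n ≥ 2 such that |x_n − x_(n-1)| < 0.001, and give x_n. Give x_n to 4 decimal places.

n = 4, x_n = 6.1789

g(5.67) = -0.594811, g(6.79) = 0.705451
x2 = 6.790000 − 0.705451·(1.120000)/(1.300262) = 6.182349;  |Δ| = 0.607651
g(6.182349) = 0.004048
x3 = 6.182349 − 0.004048·(-0.607651)/(-0.701403) = 6.178843;  |Δ| = 0.003507
g(6.178843) = -0.000026
x4 = 6.178843 − (-0.000026)·(-0.003507)/(-0.004074) = 6.178865;  |Δ| = 0.000023
|x4 − x3| = 0.000023 < 0.001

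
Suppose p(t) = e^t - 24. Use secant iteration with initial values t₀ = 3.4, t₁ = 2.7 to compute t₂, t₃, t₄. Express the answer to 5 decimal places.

p(3.4) = 5.9641000, p(2.7) = -9.1202683
t₂ = 2.7000000 − (-9.1202683)·(2.7000000 − 3.4000000) / (-9.1202683 − 5.9641000) = 2.7000000 − (6.3841878)/(-15.0843683) = 3.1232320
p(3.1232320) = -1.2803082
t₃ = 3.1232320 − (-1.2803082)·(3.1232320 − 2.7000000) / (-1.2803082 − (-9.1202683)) = 3.1232320 − (-0.5418674)/(7.8399601) = 3.1923481
p(3.1923481) = 0.3455267
t₄ = 3.1923481 − 0.3455267·(3.1923481 − 3.1232320) / (0.3455267 − (-1.2803082)) = 3.1923481 − (0.0238815)/(1.6258349) = 3.1776594

3.12323, 3.19235, 3.17766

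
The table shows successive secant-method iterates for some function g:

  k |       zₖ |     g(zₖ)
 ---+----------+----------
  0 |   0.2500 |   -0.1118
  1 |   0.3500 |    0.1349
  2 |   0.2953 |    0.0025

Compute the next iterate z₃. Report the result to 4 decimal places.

z₃ = 0.2953 − 0.0025·(0.2953 − 0.3500) / (0.0025 − 0.1349)
   = 0.2953 − (-0.000137)/(-0.132400) = 0.294267

0.2943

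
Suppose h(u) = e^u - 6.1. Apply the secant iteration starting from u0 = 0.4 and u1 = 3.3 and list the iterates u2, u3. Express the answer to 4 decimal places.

0.9216, 1.2684

h(0.4) = -4.608175, h(3.3) = 21.012639
u2 = 3.300000 − 21.012639·(3.300000 − 0.400000) / (21.012639 − (-4.608175)) = 3.300000 − (60.936653)/(25.620814) = 0.921596
h(0.921596) = -3.586702
u3 = 0.921596 − (-3.586702)·(0.921596 − 3.300000) / (-3.586702 − 21.012639) = 0.921596 − (8.530628)/(-24.599341) = 1.268379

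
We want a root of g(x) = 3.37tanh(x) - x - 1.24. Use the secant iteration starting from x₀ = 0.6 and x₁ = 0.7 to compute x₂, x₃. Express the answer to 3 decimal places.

0.624, 0.622

g(0.6) = -0.03014, g(0.7) = 0.09672
x₂ = 0.70000 − 0.09672·(0.70000 − 0.60000) / (0.09672 − (-0.03014)) = 0.70000 − (0.00967)/(0.12686) = 0.62376
g(0.62376) = 0.00235
x₃ = 0.62376 − 0.00235·(0.62376 − 0.70000) / (0.00235 − 0.09672) = 0.62376 − (-0.00018)/(-0.09437) = 0.62187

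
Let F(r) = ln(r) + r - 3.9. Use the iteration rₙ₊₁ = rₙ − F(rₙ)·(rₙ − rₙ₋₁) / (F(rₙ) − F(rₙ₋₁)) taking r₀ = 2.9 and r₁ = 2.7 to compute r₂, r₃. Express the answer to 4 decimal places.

2.8523, 2.8520

F(2.9) = 0.064711, F(2.7) = -0.206748
r₂ = 2.700000 − (-0.206748)·(2.700000 − 2.900000) / (-0.206748 − 0.064711) = 2.700000 − (0.041350)/(-0.271459) = 2.852324
F(2.852324) = 0.000458
r₃ = 2.852324 − 0.000458·(2.852324 − 2.700000) / (0.000458 − (-0.206748)) = 2.852324 − (0.000070)/(0.207206) = 2.851987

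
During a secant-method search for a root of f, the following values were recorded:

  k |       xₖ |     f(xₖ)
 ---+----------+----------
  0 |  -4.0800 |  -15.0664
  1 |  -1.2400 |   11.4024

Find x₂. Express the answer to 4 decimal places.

x₂ = -1.2400 − 11.4024·(-1.2400 − (-4.0800)) / (11.4024 − (-15.0664))
   = -1.2400 − (32.382816)/(26.468800) = -2.463433

-2.4634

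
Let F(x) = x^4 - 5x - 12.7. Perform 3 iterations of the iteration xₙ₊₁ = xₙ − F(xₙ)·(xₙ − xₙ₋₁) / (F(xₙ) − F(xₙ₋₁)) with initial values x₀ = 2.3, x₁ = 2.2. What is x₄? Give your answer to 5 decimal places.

F(2.3) = 3.7841000, F(2.2) = -0.2744000
x₂ = 2.2000000 − (-0.2744000)·(2.2000000 − 2.3000000) / (-0.2744000 − 3.7841000) = 2.2000000 − (0.0274400)/(-4.0585000) = 2.2067611
F(2.2067611) = -0.0189058
x₃ = 2.2067611 − (-0.0189058)·(2.2067611 − 2.2000000) / (-0.0189058 − (-0.2744000)) = 2.2067611 − (-0.0001278)/(0.2554942) = 2.2072614
F(2.2072614) = 0.0001059
x₄ = 2.2072614 − 0.0001059·(2.2072614 − 2.2067611) / (0.0001059 − (-0.0189058)) = 2.2072614 − (0.0000001)/(0.0190118) = 2.2072586

2.20726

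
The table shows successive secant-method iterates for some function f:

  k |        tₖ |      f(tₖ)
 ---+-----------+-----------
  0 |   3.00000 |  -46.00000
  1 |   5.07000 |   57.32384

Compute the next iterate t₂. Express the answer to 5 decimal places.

3.92157

t₂ = 5.07000 − 57.32384·(5.07000 − 3.00000) / (57.32384 − (-46.00000))
   = 5.07000 − (118.6603488)/(103.3238400) = 3.9215685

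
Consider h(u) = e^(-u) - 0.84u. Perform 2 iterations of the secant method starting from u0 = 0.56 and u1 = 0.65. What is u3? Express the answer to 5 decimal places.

h(0.56) = 0.1008091, h(0.65) = -0.0239542
u2 = 0.6500000 − (-0.0239542)·(0.6500000 − 0.5600000) / (-0.0239542 − 0.1008091) = 0.6500000 − (-0.0021559)/(-0.1247633) = 0.6327202
h(0.6327202) = -0.0003400
u3 = 0.6327202 − (-0.0003400)·(0.6327202 − 0.6500000) / (-0.0003400 − (-0.0239542)) = 0.6327202 − (0.0000059)/(0.0236142) = 0.6324714

0.63247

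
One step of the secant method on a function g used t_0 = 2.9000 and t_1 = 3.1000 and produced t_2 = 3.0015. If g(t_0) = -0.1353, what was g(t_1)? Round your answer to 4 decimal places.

The secant line through (2.9000, -0.1353) and (3.1000, g(t_1)) crosses zero at t_2 = 3.0015.
So (2.9000, -0.1353), (3.1000, g(t_1)), (3.0015, 0) are collinear:
g(t_1) = -0.1353 · (3.1000 − 3.0015) / (2.9000 − 3.0015) = -0.1353 · (0.098500)/(-0.101500) = 0.131301

0.1313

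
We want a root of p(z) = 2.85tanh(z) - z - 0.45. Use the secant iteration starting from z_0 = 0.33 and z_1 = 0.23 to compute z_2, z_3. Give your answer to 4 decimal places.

p(0.33) = 0.127784, p(0.23) = -0.035819
z_2 = 0.230000 − (-0.035819)·(0.230000 − 0.330000) / (-0.035819 − 0.127784) = 0.230000 − (0.003582)/(-0.163603) = 0.251894
p(0.251894) = 0.001196
z_3 = 0.251894 − 0.001196·(0.251894 − 0.230000) / (0.001196 − (-0.035819)) = 0.251894 − (0.000026)/(0.037015) = 0.251187

0.2519, 0.2512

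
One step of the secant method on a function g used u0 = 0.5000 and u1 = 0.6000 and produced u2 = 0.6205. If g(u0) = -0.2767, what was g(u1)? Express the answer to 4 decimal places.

-0.0471

The secant line through (0.5000, -0.2767) and (0.6000, g(u1)) crosses zero at u2 = 0.6205.
So (0.5000, -0.2767), (0.6000, g(u1)), (0.6205, 0) are collinear:
g(u1) = -0.2767 · (0.6000 − 0.6205) / (0.5000 − 0.6205) = -0.2767 · (-0.020500)/(-0.120500) = -0.047073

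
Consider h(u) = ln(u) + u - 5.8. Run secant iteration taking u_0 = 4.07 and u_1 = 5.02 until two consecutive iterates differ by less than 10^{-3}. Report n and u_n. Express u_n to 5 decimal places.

n = 4, u_n = 4.33360

h(4.07) = -0.3263570, h(5.02) = 0.8334299
u_2 = 5.0200000 − 0.8334299·(0.9500000)/(1.1597869) = 4.3373242;  |Δ| = 0.6826758
h(4.3373242) = 0.0045819
u_3 = 4.3373242 − 0.0045819·(-0.6826758)/(-0.8288481) = 4.3335504;  |Δ| = 0.0037738
h(4.3335504) = -0.0000624
u_4 = 4.3335504 − (-0.0000624)·(-0.0037738)/(-0.0046443) = 4.3336011;  |Δ| = 0.0000507
|u_4 − u_3| = 0.0000507 < 10^{-3}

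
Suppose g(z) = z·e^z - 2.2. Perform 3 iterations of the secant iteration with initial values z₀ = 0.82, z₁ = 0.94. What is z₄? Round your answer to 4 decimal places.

g(0.82) = -0.338190, g(0.94) = 0.206383
z₂ = 0.940000 − 0.206383·(0.940000 − 0.820000) / (0.206383 − (-0.338190)) = 0.940000 − (0.024766)/(0.544573) = 0.894522
g(0.894522) = -0.011849
z₃ = 0.894522 − (-0.011849)·(0.894522 − 0.940000) / (-0.011849 − 0.206383) = 0.894522 − (0.000539)/(-0.218232) = 0.896992
g(0.896992) = -0.000384
z₄ = 0.896992 − (-0.000384)·(0.896992 − 0.894522) / (-0.000384 − (-0.011849)) = 0.896992 − (-0.000001)/(0.011465) = 0.897074

0.8971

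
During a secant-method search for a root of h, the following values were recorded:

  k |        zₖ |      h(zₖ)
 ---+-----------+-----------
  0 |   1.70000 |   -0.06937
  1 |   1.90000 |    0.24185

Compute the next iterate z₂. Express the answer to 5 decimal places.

1.74458

z₂ = 1.90000 − 0.24185·(1.90000 − 1.70000) / (0.24185 − (-0.06937))
   = 1.90000 − (0.0483700)/(0.3112200) = 1.7445794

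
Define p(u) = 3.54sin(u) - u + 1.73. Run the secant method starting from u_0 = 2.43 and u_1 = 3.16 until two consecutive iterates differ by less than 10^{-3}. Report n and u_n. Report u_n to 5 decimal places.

p(2.43) = 1.6117643, p(3.16) = -1.4951583
u_2 = 3.1600000 − (-1.4951583)·(0.7300000)/(-3.1069226) = 2.8086988;  |Δ| = 0.3513012
p(2.8086988) = 0.0781001
u_3 = 2.8086988 − 0.0781001·(-0.3513012)/(1.5732584) = 2.8261382;  |Δ| = 0.0174394
p(2.8261382) = 0.0021416
u_4 = 2.8261382 − 0.0021416·(0.0174394)/(-0.0759585) = 2.8266299;  |Δ| = 0.0004917
|u_4 − u_3| = 0.0004917 < 10^{-3}

n = 4, u_n = 2.82663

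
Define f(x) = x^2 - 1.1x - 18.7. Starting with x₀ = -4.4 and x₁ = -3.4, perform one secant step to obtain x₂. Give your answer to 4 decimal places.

f(-4.4) = 5.500000, f(-3.4) = -3.400000
x₂ = -3.400000 − (-3.400000)·(-3.400000 − (-4.400000)) / (-3.400000 − 5.500000) = -3.400000 − (-3.400000)/(-8.900000) = -3.782022

-3.7820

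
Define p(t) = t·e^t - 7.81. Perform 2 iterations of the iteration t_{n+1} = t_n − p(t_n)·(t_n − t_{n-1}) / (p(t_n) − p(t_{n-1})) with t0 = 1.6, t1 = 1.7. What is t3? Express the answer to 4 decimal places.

p(1.6) = 0.114852, p(1.7) = 1.495711
t2 = 1.700000 − 1.495711·(1.700000 − 1.600000) / (1.495711 − 0.114852) = 1.700000 − (0.149571)/(1.380859) = 1.591683
p(1.591683) = 0.008356
t3 = 1.591683 − 0.008356·(1.591683 − 1.700000) / (0.008356 − 1.495711) = 1.591683 − (-0.000905)/(-1.487355) = 1.591074

1.5911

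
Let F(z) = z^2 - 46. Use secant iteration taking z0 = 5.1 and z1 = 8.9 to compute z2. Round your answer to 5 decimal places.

F(5.1) = -19.9900000, F(8.9) = 33.2100000
z2 = 8.9000000 − 33.2100000·(8.9000000 − 5.1000000) / (33.2100000 − (-19.9900000)) = 8.9000000 − (126.1980000)/(53.2000000) = 6.5278571

6.52786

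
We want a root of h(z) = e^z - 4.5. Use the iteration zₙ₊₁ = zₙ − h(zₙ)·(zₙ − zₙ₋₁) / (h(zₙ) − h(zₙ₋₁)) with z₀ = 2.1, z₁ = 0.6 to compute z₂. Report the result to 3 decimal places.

h(2.1) = 3.66617, h(0.6) = -2.67788
z₂ = 0.60000 − (-2.67788)·(0.60000 − 2.10000) / (-2.67788 − 3.66617) = 0.60000 − (4.01682)/(-6.34405) = 1.23316

1.233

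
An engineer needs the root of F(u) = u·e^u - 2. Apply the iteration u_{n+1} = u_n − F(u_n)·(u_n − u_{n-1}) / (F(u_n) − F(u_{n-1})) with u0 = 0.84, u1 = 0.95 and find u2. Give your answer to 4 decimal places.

F(0.84) = -0.054252, F(0.95) = 0.456424
u2 = 0.950000 − 0.456424·(0.950000 − 0.840000) / (0.456424 − (-0.054252)) = 0.950000 − (0.050207)/(0.510676) = 0.851686

0.8517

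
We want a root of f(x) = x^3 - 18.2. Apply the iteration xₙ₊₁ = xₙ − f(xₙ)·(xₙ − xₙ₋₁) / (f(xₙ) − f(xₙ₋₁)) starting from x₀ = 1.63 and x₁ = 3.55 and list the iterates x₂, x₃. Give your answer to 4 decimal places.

2.2890, 2.5280

f(1.63) = -13.869253, f(3.55) = 26.538875
x₂ = 3.550000 − 26.538875·(3.550000 − 1.630000) / (26.538875 − (-13.869253)) = 3.550000 − (50.954640)/(40.408128) = 2.289000
f(2.289000) = -6.206733
x₃ = 2.289000 − (-6.206733)·(2.289000 − 3.550000) / (-6.206733 − 26.538875) = 2.289000 − (7.826689)/(-32.745608) = 2.528015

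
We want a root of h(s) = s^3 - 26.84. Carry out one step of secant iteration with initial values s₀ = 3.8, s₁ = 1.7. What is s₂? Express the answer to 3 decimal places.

h(3.8) = 28.03200, h(1.7) = -21.92700
s₂ = 1.70000 − (-21.92700)·(1.70000 − 3.80000) / (-21.92700 − 28.03200) = 1.70000 − (46.04670)/(-49.95900) = 2.62169

2.622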